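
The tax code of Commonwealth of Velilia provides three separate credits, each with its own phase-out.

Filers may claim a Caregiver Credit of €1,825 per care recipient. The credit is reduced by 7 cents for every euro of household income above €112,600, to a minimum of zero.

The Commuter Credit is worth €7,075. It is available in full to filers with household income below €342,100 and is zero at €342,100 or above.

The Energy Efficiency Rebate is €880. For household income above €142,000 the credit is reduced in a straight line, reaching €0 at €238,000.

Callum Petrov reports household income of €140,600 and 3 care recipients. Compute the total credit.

Caregiver Credit: base = 3 × €1,825 = €5,475. 7% of the €28,000 excess over €112,600 is €1,960; credit = €5,475 − €1,960 = €3,515.
Commuter Credit: €140,600 is below the €342,100 cutoff, so the full €7,075 applies.
Energy Efficiency Rebate: €140,600 is at or below the €142,000 threshold, so the full €880 applies.
Total: €3,515 + €7,075 + €880 = €11,470.

€11,470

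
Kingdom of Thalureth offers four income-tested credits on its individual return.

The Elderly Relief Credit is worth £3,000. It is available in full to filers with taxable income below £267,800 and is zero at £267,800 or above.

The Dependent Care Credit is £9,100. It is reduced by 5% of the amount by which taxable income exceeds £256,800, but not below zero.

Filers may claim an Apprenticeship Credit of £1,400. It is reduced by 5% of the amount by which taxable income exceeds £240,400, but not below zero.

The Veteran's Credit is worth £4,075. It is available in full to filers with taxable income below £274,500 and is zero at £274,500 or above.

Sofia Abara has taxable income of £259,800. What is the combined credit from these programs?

Elderly Relief Credit: £259,800 is below the £267,800 cutoff, so the full £3,000 applies.
Dependent Care Credit: 5% of the £3,000 excess over £256,800 is £150; credit = £9,100 − £150 = £8,950.
Apprenticeship Credit: 5% of the £19,400 excess over £240,400 is £970; credit = £1,400 − £970 = £430.
Veteran's Credit: £259,800 is below the £274,500 cutoff, so the full £4,075 applies.
Total: £3,000 + £8,950 + £430 + £4,075 = £16,455.

£16,455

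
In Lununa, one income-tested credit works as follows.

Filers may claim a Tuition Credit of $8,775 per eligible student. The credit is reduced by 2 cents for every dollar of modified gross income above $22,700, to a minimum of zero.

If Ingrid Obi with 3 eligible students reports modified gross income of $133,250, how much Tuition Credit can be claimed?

Tuition Credit: base = 3 × $8,775 = $26,325. 2% of the $110,550 excess over $22,700 is $2,211; credit = $26,325 − $2,211 = $24,114.

$24,114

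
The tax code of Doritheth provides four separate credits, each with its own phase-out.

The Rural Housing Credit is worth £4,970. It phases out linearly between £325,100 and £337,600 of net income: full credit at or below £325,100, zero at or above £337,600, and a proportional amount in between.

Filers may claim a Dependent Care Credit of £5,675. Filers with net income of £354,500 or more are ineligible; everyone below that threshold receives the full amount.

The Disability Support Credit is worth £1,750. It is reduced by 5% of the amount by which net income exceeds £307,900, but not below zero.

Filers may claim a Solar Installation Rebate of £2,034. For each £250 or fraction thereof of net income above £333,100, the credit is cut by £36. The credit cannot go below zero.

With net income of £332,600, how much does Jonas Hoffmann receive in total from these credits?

Rural Housing Credit: £332,600 is £7,500 into a £12,500 phase-out range, leaving 5,000/12,500 of the credit: £4,970 × 5,000/12,500 = £1,988.
Dependent Care Credit: £332,600 is below the £354,500 cutoff, so the full £5,675 applies.
Disability Support Credit: 5% of the £24,700 excess over £307,900 is £1,235; credit = £1,750 − £1,235 = £515.
Solar Installation Rebate: £332,600 is at or below the £333,100 threshold, so the full £2,034 applies.
Total: £1,988 + £5,675 + £515 + £2,034 = £10,212.

£10,212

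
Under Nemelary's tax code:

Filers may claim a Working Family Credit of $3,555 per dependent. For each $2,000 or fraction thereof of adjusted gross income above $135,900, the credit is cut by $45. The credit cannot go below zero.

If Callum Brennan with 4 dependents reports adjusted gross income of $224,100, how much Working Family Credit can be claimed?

Working Family Credit: base = 4 × $3,555 = $14,220. income exceeds $135,900 by $88,200, which is 45 full-or-partial $2,000 increments; reduction = 45 × $45 = $2,025, leaving $12,195.

$12,195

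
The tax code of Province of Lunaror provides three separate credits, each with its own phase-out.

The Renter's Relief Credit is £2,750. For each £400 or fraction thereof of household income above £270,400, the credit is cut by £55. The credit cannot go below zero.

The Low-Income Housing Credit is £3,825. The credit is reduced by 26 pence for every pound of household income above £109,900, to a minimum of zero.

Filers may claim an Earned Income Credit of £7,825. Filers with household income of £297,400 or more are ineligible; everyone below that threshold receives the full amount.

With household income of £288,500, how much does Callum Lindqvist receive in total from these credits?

£8,045

Renter's Relief Credit: income exceeds £270,400 by £18,100, which is 46 full-or-partial £400 increments; reduction = 46 × £55 = £2,530, leaving £220.
Low-Income Housing Credit: 26% of the £178,600 excess over £109,900 is £46,436 ≥ base, so the credit is £0.
Earned Income Credit: £288,500 is below the £297,400 cutoff, so the full £7,825 applies.
Total: £220 + £0 + £7,825 = £8,045.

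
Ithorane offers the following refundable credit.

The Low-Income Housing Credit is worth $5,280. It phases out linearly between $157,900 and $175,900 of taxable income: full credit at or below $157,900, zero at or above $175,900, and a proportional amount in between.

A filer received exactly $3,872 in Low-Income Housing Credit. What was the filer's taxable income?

$162,700

$3,872 is 3,872/5,280 of the full $5,280, so 1,408/5,280 of the $18,000 range has been used: income = $157,900 + $18,000 × 1,408/5,280 = $162,700.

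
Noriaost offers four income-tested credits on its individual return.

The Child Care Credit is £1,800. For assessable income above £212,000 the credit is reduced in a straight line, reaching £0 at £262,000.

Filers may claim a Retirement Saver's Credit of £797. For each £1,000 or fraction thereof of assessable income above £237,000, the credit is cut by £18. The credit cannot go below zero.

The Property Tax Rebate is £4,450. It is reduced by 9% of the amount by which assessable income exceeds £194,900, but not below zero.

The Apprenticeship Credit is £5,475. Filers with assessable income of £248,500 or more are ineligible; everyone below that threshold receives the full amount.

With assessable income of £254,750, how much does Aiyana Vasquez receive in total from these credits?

£734

Child Care Credit: £254,750 is £42,750 into a £50,000 phase-out range, leaving 7,250/50,000 of the credit: £1,800 × 7,250/50,000 = £261.
Retirement Saver's Credit: income exceeds £237,000 by £17,750, which is 18 full-or-partial £1,000 increments; reduction = 18 × £18 = £324, leaving £473.
Property Tax Rebate: 9% of the £59,850 excess over £194,900 is £5,386.50 ≥ base, so the credit is £0.
Apprenticeship Credit: £254,750 meets or exceeds the £248,500 cutoff, so the credit is £0.
Total: £261 + £473 + £0 + £0 = £734.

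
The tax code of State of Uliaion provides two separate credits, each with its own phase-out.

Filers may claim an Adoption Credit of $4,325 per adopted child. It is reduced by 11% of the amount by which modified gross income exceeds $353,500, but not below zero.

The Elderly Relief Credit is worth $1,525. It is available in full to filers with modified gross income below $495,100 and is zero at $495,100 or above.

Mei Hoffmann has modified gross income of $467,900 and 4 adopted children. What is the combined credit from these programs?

Adoption Credit: base = 4 × $4,325 = $17,300. 11% of the $114,400 excess over $353,500 is $12,584; credit = $17,300 − $12,584 = $4,716.
Elderly Relief Credit: $467,900 is below the $495,100 cutoff, so the full $1,525 applies.
Total: $4,716 + $1,525 = $6,241.

$6,241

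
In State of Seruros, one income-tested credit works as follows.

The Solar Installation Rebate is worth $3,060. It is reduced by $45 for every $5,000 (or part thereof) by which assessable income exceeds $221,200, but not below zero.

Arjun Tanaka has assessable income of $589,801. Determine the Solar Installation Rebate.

Solar Installation Rebate: income exceeds $221,200 by $368,601 → 74 increments × $45 = $3,330 ≥ base, so the credit is $0.

$0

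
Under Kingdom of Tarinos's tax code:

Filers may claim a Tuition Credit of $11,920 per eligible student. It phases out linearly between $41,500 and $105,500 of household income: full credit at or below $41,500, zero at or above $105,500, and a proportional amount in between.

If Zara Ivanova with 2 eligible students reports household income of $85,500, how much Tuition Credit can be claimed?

$7,450

Tuition Credit: base = 2 × $11,920 = $23,840. $85,500 is $44,000 into a $64,000 phase-out range, leaving 20,000/64,000 of the credit: $23,840 × 20,000/64,000 = $7,450.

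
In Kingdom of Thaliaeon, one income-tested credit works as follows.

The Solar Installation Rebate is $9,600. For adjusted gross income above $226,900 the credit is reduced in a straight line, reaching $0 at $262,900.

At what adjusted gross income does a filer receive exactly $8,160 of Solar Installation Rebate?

$8,160 is 8,160/9,600 of the full $9,600, so 1,440/9,600 of the $36,000 range has been used: income = $226,900 + $36,000 × 1,440/9,600 = $232,300.

$232,300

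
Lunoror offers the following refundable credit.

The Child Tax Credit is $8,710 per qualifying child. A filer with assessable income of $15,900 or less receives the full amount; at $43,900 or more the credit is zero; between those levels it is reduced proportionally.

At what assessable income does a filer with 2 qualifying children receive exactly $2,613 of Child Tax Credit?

$39,700

Full credit = 2 × $8,710 = $17,420.
$2,613 is 2,613/17,420 of the full $17,420, so 14,807/17,420 of the $28,000 range has been used: income = $15,900 + $28,000 × 14,807/17,420 = $39,700.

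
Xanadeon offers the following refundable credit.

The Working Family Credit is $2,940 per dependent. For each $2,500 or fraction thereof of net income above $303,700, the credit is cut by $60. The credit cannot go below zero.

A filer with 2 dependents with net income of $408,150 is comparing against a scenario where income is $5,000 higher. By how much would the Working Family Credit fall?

$120

At $408,150 — base = 2 × $2,940 = $5,880. income exceeds $303,700 by $104,450, which is 42 full-or-partial $2,500 increments; reduction = 42 × $60 = $2,520, leaving $3,360.
At $413,150 — base = 2 × $2,940 = $5,880. income exceeds $303,700 by $109,450, which is 44 full-or-partial $2,500 increments; reduction = 44 × $60 = $2,640, leaving $3,240.
Lost: $3,360 − $3,240 = $120.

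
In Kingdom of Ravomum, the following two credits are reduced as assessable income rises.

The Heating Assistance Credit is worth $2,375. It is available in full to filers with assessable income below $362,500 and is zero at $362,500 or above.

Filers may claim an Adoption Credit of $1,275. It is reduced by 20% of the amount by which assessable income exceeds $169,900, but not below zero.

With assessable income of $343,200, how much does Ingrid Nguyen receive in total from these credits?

Heating Assistance Credit: $343,200 is below the $362,500 cutoff, so the full $2,375 applies.
Adoption Credit: 20% of the $173,300 excess over $169,900 is $34,660 ≥ base, so the credit is $0.
Total: $2,375 + $0 = $2,375.

$2,375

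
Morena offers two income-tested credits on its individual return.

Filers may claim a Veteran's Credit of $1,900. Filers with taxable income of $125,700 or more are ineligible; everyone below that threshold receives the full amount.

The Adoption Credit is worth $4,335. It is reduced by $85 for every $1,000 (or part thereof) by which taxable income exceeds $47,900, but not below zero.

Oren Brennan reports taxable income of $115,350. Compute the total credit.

Veteran's Credit: $115,350 is below the $125,700 cutoff, so the full $1,900 applies.
Adoption Credit: income exceeds $47,900 by $67,450 → 68 increments × $85 = $5,780 ≥ base, so the credit is $0.
Total: $1,900 + $0 = $1,900.

$1,900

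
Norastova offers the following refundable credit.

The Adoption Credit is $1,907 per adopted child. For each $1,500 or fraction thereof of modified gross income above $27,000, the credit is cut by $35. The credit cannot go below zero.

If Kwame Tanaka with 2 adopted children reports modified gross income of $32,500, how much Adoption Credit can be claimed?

Adoption Credit: base = 2 × $1,907 = $3,814. income exceeds $27,000 by $5,500, which is 4 full-or-partial $1,500 increments; reduction = 4 × $35 = $140, leaving $3,674.

$3,674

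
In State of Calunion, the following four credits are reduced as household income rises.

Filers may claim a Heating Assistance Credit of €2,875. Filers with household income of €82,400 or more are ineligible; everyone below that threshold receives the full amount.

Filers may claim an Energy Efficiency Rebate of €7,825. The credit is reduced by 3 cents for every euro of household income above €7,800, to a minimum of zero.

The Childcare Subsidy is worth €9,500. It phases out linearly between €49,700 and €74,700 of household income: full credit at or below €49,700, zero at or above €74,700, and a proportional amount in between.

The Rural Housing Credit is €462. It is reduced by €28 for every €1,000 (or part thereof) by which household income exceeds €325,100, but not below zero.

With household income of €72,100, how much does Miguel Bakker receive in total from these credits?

€10,221

Heating Assistance Credit: €72,100 is below the €82,400 cutoff, so the full €2,875 applies.
Energy Efficiency Rebate: 3% of the €64,300 excess over €7,800 is €1,929; credit = €7,825 − €1,929 = €5,896.
Childcare Subsidy: €72,100 is €22,400 into a €25,000 phase-out range, leaving 2,600/25,000 of the credit: €9,500 × 2,600/25,000 = €988.
Rural Housing Credit: €72,100 is at or below the €325,100 threshold, so the full €462 applies.
Total: €2,875 + €5,896 + €988 + €462 = €10,221.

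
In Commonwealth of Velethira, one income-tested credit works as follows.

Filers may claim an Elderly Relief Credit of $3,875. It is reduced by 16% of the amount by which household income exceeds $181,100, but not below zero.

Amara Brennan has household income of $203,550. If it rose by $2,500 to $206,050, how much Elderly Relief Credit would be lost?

At $203,550 — 16% of the $22,450 excess over $181,100 is $3,592; credit = $3,875 − $3,592 = $283.
At $206,050 — 16% of the $24,950 excess over $181,100 is $3,992 ≥ base, so the credit is $0.
Lost: $283 − $0 = $283.

$283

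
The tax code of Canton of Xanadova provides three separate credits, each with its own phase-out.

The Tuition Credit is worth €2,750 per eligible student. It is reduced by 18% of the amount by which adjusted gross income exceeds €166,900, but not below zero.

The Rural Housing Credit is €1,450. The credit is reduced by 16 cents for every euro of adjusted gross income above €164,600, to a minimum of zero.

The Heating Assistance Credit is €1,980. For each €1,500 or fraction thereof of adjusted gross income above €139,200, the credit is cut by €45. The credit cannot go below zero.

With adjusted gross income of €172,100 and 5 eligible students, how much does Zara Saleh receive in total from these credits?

€14,054

Tuition Credit: base = 5 × €2,750 = €13,750. 18% of the €5,200 excess over €166,900 is €936; credit = €13,750 − €936 = €12,814.
Rural Housing Credit: 16% of the €7,500 excess over €164,600 is €1,200; credit = €1,450 − €1,200 = €250.
Heating Assistance Credit: income exceeds €139,200 by €32,900, which is 22 full-or-partial €1,500 increments; reduction = 22 × €45 = €990, leaving €990.
Total: €12,814 + €250 + €990 = €14,054.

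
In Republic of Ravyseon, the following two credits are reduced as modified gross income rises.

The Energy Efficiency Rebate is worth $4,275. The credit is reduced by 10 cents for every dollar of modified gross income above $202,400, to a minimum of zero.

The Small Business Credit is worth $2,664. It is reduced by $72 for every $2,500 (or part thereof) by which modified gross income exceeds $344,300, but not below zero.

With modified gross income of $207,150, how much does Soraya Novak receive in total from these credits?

$6,464

Energy Efficiency Rebate: 10% of the $4,750 excess over $202,400 is $475; credit = $4,275 − $475 = $3,800.
Small Business Credit: $207,150 is at or below the $344,300 threshold, so the full $2,664 applies.
Total: $3,800 + $2,664 = $6,464.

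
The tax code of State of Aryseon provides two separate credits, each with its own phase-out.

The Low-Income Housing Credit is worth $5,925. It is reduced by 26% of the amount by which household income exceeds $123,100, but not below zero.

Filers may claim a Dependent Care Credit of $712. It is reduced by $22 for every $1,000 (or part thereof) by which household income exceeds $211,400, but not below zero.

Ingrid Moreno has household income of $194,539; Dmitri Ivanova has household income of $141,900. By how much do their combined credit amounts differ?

$1,037

Ingrid ($194,539): Low-Income Housing Credit: 26% of the $71,439 excess over $123,100 is $18,574.14 ≥ base, so the credit is $0. Dependent Care Credit: $194,539 is at or below the $211,400 threshold, so the full $712 applies. total $0 + $712 = $712
Dmitri ($141,900): Low-Income Housing Credit: 26% of the $18,800 excess over $123,100 is $4,888; credit = $5,925 − $4,888 = $1,037. Dependent Care Credit: $141,900 is at or below the $211,400 threshold, so the full $712 applies. total $1,037 + $712 = $1,749
Difference: |$712 − $1,749| = $1,037.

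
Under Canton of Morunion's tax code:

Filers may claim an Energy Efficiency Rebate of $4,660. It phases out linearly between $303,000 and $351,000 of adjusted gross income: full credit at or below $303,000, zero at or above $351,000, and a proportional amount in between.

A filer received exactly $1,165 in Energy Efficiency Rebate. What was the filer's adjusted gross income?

$339,000

$1,165 is 1,165/4,660 of the full $4,660, so 3,495/4,660 of the $48,000 range has been used: income = $303,000 + $48,000 × 3,495/4,660 = $339,000.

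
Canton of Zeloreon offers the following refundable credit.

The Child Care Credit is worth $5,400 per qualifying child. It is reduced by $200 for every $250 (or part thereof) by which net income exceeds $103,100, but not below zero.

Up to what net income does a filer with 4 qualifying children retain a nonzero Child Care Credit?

Full credit = 4 × $5,400 = $21,600.
After 107 increments the reduction is 107 × $200 = $21,400, leaving $200; one more increment wipes it out. Increment 107 ends at excess 107 × $250 = $26,750, so the highest qualifying income is $103,100 + $26,750 = $129,850.

$129,850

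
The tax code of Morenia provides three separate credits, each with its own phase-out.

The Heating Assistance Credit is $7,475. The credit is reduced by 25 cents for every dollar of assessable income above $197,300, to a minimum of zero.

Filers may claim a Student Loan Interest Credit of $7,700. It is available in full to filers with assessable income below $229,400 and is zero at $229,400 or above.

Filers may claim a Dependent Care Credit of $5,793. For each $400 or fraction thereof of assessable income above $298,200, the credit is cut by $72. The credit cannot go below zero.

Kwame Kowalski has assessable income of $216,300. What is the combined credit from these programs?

Heating Assistance Credit: 25% of the $19,000 excess over $197,300 is $4,750; credit = $7,475 − $4,750 = $2,725.
Student Loan Interest Credit: $216,300 is below the $229,400 cutoff, so the full $7,700 applies.
Dependent Care Credit: $216,300 is at or below the $298,200 threshold, so the full $5,793 applies.
Total: $2,725 + $7,700 + $5,793 = $16,218.

$16,218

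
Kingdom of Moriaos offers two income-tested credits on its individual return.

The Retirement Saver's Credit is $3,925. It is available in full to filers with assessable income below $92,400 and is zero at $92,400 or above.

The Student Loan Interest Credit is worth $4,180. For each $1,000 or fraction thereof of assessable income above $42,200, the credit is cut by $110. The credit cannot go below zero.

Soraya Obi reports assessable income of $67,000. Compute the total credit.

Retirement Saver's Credit: $67,000 is below the $92,400 cutoff, so the full $3,925 applies.
Student Loan Interest Credit: income exceeds $42,200 by $24,800, which is 25 full-or-partial $1,000 increments; reduction = 25 × $110 = $2,750, leaving $1,430.
Total: $3,925 + $1,430 = $5,355.

$5,355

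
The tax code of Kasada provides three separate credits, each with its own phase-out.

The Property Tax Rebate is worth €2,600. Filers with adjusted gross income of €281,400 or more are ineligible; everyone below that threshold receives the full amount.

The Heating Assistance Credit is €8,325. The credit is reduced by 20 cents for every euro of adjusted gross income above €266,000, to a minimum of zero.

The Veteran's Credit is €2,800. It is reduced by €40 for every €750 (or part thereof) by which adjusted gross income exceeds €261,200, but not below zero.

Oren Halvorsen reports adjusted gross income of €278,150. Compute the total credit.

€10,375

Property Tax Rebate: €278,150 is below the €281,400 cutoff, so the full €2,600 applies.
Heating Assistance Credit: 20% of the €12,150 excess over €266,000 is €2,430; credit = €8,325 − €2,430 = €5,895.
Veteran's Credit: income exceeds €261,200 by €16,950, which is 23 full-or-partial €750 increments; reduction = 23 × €40 = €920, leaving €1,880.
Total: €2,600 + €5,895 + €1,880 = €10,375.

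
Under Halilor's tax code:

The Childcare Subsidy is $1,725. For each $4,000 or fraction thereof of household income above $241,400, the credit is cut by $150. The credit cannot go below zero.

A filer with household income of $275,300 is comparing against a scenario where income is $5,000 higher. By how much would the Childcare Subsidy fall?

At $275,300 — income exceeds $241,400 by $33,900, which is 9 full-or-partial $4,000 increments; reduction = 9 × $150 = $1,350, leaving $375.
At $280,300 — income exceeds $241,400 by $38,900, which is 10 full-or-partial $4,000 increments; reduction = 10 × $150 = $1,500, leaving $225.
Lost: $375 − $225 = $150.

$150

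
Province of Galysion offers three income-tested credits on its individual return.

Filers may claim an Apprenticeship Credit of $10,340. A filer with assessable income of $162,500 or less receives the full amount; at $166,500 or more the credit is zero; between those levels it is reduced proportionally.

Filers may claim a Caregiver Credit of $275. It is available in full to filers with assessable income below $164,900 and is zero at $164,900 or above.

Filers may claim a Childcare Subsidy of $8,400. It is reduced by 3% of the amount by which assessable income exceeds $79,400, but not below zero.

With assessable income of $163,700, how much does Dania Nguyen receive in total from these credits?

$13,384

Apprenticeship Credit: $163,700 is $1,200 into a $4,000 phase-out range, leaving 2,800/4,000 of the credit: $10,340 × 2,800/4,000 = $7,238.
Caregiver Credit: $163,700 is below the $164,900 cutoff, so the full $275 applies.
Childcare Subsidy: 3% of the $84,300 excess over $79,400 is $2,529; credit = $8,400 − $2,529 = $5,871.
Total: $7,238 + $275 + $5,871 = $13,384.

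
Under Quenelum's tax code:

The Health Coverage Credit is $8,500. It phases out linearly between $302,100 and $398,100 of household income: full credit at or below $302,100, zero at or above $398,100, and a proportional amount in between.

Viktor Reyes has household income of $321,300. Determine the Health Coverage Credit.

$6,800

Health Coverage Credit: $321,300 is $19,200 into a $96,000 phase-out range, leaving 76,800/96,000 of the credit: $8,500 × 76,800/96,000 = $6,800.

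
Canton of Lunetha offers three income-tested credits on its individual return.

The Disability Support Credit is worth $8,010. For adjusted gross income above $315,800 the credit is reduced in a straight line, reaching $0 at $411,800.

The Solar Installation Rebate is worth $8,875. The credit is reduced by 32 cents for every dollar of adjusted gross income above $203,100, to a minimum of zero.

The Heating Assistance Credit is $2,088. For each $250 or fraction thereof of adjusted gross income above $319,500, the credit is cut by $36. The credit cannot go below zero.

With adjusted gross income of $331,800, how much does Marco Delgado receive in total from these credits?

$6,963

Disability Support Credit: $331,800 is $16,000 into a $96,000 phase-out range, leaving 80,000/96,000 of the credit: $8,010 × 80,000/96,000 = $6,675.
Solar Installation Rebate: 32% of the $128,700 excess over $203,100 is $41,184 ≥ base, so the credit is $0.
Heating Assistance Credit: income exceeds $319,500 by $12,300, which is 50 full-or-partial $250 increments; reduction = 50 × $36 = $1,800, leaving $288.
Total: $6,675 + $0 + $288 = $6,963.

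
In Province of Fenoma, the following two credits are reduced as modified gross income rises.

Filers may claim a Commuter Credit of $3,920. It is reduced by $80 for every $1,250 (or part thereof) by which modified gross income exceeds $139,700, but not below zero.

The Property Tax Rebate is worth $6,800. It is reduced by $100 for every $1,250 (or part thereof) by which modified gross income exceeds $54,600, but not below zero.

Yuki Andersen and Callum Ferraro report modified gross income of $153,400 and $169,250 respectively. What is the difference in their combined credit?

$1,040

Yuki ($153,400): Commuter Credit: income exceeds $139,700 by $13,700, which is 11 full-or-partial $1,250 increments; reduction = 11 × $80 = $880, leaving $3,040. Property Tax Rebate: income exceeds $54,600 by $98,800 → 80 increments × $100 = $8,000 ≥ base, so the credit is $0. total $3,040 + $0 = $3,040
Callum ($169,250): Commuter Credit: income exceeds $139,700 by $29,550, which is 24 full-or-partial $1,250 increments; reduction = 24 × $80 = $1,920, leaving $2,000. Property Tax Rebate: income exceeds $54,600 by $114,650 → 92 increments × $100 = $9,200 ≥ base, so the credit is $0. total $2,000 + $0 = $2,000
Difference: |$3,040 − $2,000| = $1,040.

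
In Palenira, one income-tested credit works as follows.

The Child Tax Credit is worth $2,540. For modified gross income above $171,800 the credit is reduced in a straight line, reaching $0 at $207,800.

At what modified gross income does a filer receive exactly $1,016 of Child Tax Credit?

$193,400

$1,016 is 1,016/2,540 of the full $2,540, so 1,524/2,540 of the $36,000 range has been used: income = $171,800 + $36,000 × 1,524/2,540 = $193,400.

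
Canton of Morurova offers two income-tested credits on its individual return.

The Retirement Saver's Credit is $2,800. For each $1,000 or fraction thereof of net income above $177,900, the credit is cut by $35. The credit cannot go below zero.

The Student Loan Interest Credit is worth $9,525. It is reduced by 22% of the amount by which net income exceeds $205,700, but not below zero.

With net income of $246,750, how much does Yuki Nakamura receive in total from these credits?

Retirement Saver's Credit: income exceeds $177,900 by $68,850, which is 69 full-or-partial $1,000 increments; reduction = 69 × $35 = $2,415, leaving $385.
Student Loan Interest Credit: 22% of the $41,050 excess over $205,700 is $9,031; credit = $9,525 − $9,031 = $494.
Total: $385 + $494 = $879.

$879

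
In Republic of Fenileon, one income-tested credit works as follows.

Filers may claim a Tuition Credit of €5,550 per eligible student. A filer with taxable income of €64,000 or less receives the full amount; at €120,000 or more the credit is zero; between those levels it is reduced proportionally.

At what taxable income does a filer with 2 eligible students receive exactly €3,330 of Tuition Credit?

€103,200

Full credit = 2 × €5,550 = €11,100.
€3,330 is 3,330/11,100 of the full €11,100, so 7,770/11,100 of the €56,000 range has been used: income = €64,000 + €56,000 × 7,770/11,100 = €103,200.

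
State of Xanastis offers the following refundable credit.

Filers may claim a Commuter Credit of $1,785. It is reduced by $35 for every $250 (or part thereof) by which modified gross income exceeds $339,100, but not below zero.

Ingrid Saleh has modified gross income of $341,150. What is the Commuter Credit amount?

$1,470

Commuter Credit: income exceeds $339,100 by $2,050, which is 9 full-or-partial $250 increments; reduction = 9 × $35 = $315, leaving $1,470.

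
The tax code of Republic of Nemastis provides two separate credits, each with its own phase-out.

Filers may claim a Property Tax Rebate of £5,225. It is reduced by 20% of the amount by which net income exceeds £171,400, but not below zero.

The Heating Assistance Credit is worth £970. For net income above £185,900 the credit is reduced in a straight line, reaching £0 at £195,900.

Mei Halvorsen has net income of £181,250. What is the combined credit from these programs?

£4,225

Property Tax Rebate: 20% of the £9,850 excess over £171,400 is £1,970; credit = £5,225 − £1,970 = £3,255.
Heating Assistance Credit: £181,250 is at or below the £185,900 threshold, so the full £970 applies.
Total: £3,255 + £970 = £4,225.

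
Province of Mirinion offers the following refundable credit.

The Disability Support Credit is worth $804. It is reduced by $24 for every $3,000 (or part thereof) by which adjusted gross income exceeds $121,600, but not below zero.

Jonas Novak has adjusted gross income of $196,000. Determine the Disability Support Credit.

Disability Support Credit: income exceeds $121,600 by $74,400, which is 25 full-or-partial $3,000 increments; reduction = 25 × $24 = $600, leaving $204.

$204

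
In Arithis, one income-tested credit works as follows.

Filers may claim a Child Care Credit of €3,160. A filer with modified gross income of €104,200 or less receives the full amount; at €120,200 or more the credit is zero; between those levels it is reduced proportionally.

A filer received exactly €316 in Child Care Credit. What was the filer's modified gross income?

€316 is 316/3,160 of the full €3,160, so 2,844/3,160 of the €16,000 range has been used: income = €104,200 + €16,000 × 2,844/3,160 = €118,600.

€118,600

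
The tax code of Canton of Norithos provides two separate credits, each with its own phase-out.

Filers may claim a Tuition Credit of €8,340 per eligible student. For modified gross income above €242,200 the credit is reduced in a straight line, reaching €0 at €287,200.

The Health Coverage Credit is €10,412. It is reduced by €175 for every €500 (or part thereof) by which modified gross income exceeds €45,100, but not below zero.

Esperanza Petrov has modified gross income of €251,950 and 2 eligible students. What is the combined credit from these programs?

Tuition Credit: base = 2 × €8,340 = €16,680. €251,950 is €9,750 into a €45,000 phase-out range, leaving 35,250/45,000 of the credit: €16,680 × 35,250/45,000 = €13,066.
Health Coverage Credit: income exceeds €45,100 by €206,850 → 414 increments × €175 = €72,450 ≥ base, so the credit is €0.
Total: €13,066 + €0 = €13,066.

€13,066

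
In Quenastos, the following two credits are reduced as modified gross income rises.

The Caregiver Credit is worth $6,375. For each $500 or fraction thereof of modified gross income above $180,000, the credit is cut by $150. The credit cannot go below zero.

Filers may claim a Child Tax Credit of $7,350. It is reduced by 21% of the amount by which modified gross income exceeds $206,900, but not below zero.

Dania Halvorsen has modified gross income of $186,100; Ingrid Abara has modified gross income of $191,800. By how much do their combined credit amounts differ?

Dania ($186,100): Caregiver Credit: income exceeds $180,000 by $6,100, which is 13 full-or-partial $500 increments; reduction = 13 × $150 = $1,950, leaving $4,425. Child Tax Credit: $186,100 is at or below the $206,900 threshold, so the full $7,350 applies. total $4,425 + $7,350 = $11,775
Ingrid ($191,800): Caregiver Credit: income exceeds $180,000 by $11,800, which is 24 full-or-partial $500 increments; reduction = 24 × $150 = $3,600, leaving $2,775. Child Tax Credit: $191,800 is at or below the $206,900 threshold, so the full $7,350 applies. total $2,775 + $7,350 = $10,125
Difference: |$11,775 − $10,125| = $1,650.

$1,650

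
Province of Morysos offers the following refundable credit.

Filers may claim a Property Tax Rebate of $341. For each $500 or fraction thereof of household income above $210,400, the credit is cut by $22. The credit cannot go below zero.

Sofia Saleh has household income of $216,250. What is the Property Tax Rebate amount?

Property Tax Rebate: income exceeds $210,400 by $5,850, which is 12 full-or-partial $500 increments; reduction = 12 × $22 = $264, leaving $77.

$77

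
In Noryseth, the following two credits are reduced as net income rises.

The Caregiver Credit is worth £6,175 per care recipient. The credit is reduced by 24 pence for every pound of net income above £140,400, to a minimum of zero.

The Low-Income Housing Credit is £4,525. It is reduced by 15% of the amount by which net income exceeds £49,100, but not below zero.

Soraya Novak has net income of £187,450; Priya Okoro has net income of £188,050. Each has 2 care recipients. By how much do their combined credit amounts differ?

Soraya (£187,450): Caregiver Credit: base = 2 × £6,175 = £12,350. 24% of the £47,050 excess over £140,400 is £11,292; credit = £12,350 − £11,292 = £1,058. Low-Income Housing Credit: 15% of the £138,350 excess over £49,100 is £20,752.50 ≥ base, so the credit is £0. total £1,058 + £0 = £1,058
Priya (£188,050): Caregiver Credit: base = 2 × £6,175 = £12,350. 24% of the £47,650 excess over £140,400 is £11,436; credit = £12,350 − £11,436 = £914. Low-Income Housing Credit: 15% of the £138,950 excess over £49,100 is £20,842.50 ≥ base, so the credit is £0. total £914 + £0 = £914
Difference: |£1,058 − £914| = £144.

£144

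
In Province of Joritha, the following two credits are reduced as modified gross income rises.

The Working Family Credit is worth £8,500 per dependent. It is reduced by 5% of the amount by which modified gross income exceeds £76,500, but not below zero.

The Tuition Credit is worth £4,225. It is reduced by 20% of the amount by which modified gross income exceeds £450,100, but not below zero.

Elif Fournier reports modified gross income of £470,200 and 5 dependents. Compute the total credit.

£23,020

Working Family Credit: base = 5 × £8,500 = £42,500. 5% of the £393,700 excess over £76,500 is £19,685; credit = £42,500 − £19,685 = £22,815.
Tuition Credit: 20% of the £20,100 excess over £450,100 is £4,020; credit = £4,225 − £4,020 = £205.
Total: £22,815 + £205 = £23,020.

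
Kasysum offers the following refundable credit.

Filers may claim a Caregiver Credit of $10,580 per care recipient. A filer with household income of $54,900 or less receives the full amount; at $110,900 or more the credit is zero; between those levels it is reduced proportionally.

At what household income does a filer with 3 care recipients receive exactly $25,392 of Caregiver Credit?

Full credit = 3 × $10,580 = $31,740.
$25,392 is 25,392/31,740 of the full $31,740, so 6,348/31,740 of the $56,000 range has been used: income = $54,900 + $56,000 × 6,348/31,740 = $66,100.

$66,100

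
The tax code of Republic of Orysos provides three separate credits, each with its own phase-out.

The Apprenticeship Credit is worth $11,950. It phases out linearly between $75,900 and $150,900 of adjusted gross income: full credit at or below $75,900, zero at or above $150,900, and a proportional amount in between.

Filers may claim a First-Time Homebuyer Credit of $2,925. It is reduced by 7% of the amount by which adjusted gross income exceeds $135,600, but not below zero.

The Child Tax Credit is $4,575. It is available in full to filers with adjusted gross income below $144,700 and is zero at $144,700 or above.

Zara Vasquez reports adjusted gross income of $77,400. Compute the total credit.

$19,211

Apprenticeship Credit: $77,400 is $1,500 into a $75,000 phase-out range, leaving 73,500/75,000 of the credit: $11,950 × 73,500/75,000 = $11,711.
First-Time Homebuyer Credit: $77,400 is at or below the $135,600 threshold, so the full $2,925 applies.
Child Tax Credit: $77,400 is below the $144,700 cutoff, so the full $4,575 applies.
Total: $11,711 + $2,925 + $4,575 = $19,211.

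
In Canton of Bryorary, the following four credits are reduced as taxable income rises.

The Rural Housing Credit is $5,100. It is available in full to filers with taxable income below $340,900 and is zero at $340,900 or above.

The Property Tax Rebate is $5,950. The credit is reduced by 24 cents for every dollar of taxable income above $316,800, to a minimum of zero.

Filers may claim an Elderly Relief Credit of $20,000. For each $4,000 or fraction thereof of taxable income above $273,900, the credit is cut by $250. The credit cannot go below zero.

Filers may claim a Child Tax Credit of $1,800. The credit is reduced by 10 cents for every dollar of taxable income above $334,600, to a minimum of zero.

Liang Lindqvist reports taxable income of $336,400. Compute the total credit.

$23,966

Rural Housing Credit: $336,400 is below the $340,900 cutoff, so the full $5,100 applies.
Property Tax Rebate: 24% of the $19,600 excess over $316,800 is $4,704; credit = $5,950 − $4,704 = $1,246.
Elderly Relief Credit: income exceeds $273,900 by $62,500, which is 16 full-or-partial $4,000 increments; reduction = 16 × $250 = $4,000, leaving $16,000.
Child Tax Credit: 10% of the $1,800 excess over $334,600 is $180; credit = $1,800 − $180 = $1,620.
Total: $5,100 + $1,246 + $16,000 + $1,620 = $23,966.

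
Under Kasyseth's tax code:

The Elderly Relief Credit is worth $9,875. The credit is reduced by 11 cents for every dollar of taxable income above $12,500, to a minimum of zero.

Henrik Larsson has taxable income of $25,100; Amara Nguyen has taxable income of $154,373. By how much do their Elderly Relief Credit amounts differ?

$8,489

Henrik ($25,100): Elderly Relief Credit: 11% of the $12,600 excess over $12,500 is $1,386; credit = $9,875 − $1,386 = $8,489.
Amara ($154,373): Elderly Relief Credit: 11% of the $141,873 excess over $12,500 is $15,606.03 ≥ base, so the credit is $0.
Difference: |$8,489 − $0| = $8,489.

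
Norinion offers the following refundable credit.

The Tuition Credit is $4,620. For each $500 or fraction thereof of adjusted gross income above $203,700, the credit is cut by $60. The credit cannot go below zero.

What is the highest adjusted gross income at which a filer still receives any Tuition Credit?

$241,700

After 76 increments the reduction is 76 × $60 = $4,560, leaving $60; one more increment wipes it out. Increment 76 ends at excess 76 × $500 = $38,000, so the highest qualifying income is $203,700 + $38,000 = $241,700.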